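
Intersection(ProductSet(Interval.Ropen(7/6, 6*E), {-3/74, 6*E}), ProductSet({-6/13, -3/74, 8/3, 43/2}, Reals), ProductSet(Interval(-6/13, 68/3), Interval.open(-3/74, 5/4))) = EmptySet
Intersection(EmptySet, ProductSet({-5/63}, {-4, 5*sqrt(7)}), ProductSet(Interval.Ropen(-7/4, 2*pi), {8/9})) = EmptySet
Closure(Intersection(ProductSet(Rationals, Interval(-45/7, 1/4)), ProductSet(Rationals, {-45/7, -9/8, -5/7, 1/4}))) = ProductSet(Reals, {-45/7, -9/8, -5/7, 1/4})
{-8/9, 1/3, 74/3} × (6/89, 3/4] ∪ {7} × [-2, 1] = ({7} × [-2, 1]) ∪ ({-8/9, 1/3, 74/3} × (6/89, 3/4])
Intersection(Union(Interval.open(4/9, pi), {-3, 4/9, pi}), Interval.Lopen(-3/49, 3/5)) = Interval(4/9, 3/5)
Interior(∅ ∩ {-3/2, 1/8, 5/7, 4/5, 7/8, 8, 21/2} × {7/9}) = ∅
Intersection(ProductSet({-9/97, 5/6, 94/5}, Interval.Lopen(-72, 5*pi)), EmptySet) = EmptySet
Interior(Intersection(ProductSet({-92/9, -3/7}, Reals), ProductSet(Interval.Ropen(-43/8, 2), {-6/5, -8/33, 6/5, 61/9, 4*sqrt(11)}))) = EmptySet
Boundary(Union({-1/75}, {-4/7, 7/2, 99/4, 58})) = {-4/7, -1/75, 7/2, 99/4, 58}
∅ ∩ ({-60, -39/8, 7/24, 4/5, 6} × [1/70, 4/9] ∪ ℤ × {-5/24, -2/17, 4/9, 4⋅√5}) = ∅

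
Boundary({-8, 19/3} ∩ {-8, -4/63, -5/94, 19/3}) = {-8, 19/3}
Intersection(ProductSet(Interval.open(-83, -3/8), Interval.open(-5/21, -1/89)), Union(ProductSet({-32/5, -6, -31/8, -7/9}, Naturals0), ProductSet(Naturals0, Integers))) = EmptySet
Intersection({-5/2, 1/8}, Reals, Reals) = {-5/2, 1/8}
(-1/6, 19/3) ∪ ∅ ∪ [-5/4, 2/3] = [-5/4, 19/3)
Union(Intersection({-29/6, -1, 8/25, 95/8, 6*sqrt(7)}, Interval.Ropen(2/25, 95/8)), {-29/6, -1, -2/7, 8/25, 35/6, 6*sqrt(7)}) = {-29/6, -1, -2/7, 8/25, 35/6, 6*sqrt(7)}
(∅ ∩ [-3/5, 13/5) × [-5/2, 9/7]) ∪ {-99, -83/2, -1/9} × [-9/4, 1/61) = {-99, -83/2, -1/9} × [-9/4, 1/61)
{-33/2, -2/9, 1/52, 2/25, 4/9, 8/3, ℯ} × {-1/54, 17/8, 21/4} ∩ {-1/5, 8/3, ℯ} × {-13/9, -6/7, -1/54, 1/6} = {8/3, ℯ} × {-1/54}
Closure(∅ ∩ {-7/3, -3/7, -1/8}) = ∅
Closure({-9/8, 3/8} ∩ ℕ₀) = ∅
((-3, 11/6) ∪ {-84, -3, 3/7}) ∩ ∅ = ∅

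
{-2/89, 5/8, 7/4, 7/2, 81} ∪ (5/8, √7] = {-2/89, 7/2, 81} ∪ [5/8, √7]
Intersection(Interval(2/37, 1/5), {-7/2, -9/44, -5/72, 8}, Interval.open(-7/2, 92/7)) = EmptySet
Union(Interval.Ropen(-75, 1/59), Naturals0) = Union(Interval.Ropen(-75, 1/59), Naturals0)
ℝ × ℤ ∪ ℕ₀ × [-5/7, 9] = (ℝ × ℤ) ∪ (ℕ₀ × [-5/7, 9])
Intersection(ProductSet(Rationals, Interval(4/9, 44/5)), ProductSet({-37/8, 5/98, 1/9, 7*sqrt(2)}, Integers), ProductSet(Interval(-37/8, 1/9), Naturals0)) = ProductSet({-37/8, 5/98, 1/9}, Range(1, 9, 1))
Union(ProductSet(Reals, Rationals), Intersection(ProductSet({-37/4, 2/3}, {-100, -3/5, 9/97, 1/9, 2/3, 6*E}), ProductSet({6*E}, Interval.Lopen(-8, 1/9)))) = ProductSet(Reals, Rationals)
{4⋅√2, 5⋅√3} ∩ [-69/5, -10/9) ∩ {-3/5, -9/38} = ∅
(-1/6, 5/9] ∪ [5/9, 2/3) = (-1/6, 2/3)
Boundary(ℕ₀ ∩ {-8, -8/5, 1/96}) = ∅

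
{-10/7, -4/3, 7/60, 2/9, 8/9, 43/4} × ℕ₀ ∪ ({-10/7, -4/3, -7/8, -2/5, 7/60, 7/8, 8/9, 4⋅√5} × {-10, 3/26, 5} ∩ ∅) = {-10/7, -4/3, 7/60, 2/9, 8/9, 43/4} × ℕ₀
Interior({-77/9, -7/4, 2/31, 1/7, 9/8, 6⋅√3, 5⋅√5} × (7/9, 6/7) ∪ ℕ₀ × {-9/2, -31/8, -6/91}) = ∅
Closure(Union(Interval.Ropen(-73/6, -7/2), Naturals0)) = Union(Complement(Naturals0, Interval.open(-73/6, -7/2)), Interval(-73/6, -7/2), Naturals0)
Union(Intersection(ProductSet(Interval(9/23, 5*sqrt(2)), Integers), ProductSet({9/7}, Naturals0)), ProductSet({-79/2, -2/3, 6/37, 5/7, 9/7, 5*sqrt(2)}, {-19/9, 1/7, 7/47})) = Union(ProductSet({9/7}, Naturals0), ProductSet({-79/2, -2/3, 6/37, 5/7, 9/7, 5*sqrt(2)}, {-19/9, 1/7, 7/47}))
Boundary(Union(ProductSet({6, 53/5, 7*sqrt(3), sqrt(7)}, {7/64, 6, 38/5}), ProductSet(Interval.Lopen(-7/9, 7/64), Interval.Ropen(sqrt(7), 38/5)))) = Union(ProductSet({-7/9, 7/64}, Interval(sqrt(7), 38/5)), ProductSet({6, 53/5, 7*sqrt(3), sqrt(7)}, {7/64, 6, 38/5}), ProductSet(Interval(-7/9, 7/64), {38/5, sqrt(7)}))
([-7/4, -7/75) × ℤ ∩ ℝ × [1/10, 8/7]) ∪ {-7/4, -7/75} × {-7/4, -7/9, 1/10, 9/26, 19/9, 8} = ([-7/4, -7/75) × {1}) ∪ ({-7/4, -7/75} × {-7/4, -7/9, 1/10, 9/26, 19/9, 8})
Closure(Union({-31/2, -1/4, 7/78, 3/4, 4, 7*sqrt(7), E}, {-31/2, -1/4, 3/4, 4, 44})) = {-31/2, -1/4, 7/78, 3/4, 4, 44, 7*sqrt(7), E}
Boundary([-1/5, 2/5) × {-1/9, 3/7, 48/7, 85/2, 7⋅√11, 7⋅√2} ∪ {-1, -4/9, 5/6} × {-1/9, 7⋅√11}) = ({-1, -4/9, 5/6} × {-1/9, 7⋅√11}) ∪ ([-1/5, 2/5] × {-1/9, 3/7, 48/7, 85/2, 7⋅√11, 7⋅√2})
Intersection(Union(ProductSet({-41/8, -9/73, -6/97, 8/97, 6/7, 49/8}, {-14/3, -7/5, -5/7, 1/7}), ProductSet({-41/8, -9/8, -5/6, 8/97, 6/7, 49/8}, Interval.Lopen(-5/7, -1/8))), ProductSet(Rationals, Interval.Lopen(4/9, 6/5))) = EmptySet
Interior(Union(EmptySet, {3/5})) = EmptySet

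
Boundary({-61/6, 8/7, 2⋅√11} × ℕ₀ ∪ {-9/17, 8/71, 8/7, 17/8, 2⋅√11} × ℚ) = ({-61/6, 8/7, 2⋅√11} × ℕ₀) ∪ ({-9/17, 8/71, 8/7, 17/8, 2⋅√11} × ℝ)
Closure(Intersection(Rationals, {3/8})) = {3/8}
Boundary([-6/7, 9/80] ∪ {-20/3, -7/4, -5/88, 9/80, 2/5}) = {-20/3, -7/4, -6/7, 9/80, 2/5}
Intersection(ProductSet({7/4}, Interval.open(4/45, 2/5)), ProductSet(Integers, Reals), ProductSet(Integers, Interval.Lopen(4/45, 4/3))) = EmptySet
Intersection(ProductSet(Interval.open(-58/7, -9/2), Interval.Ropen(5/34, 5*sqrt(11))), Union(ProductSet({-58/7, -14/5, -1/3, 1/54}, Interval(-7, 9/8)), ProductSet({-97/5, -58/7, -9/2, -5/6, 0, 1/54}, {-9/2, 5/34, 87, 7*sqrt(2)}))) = EmptySet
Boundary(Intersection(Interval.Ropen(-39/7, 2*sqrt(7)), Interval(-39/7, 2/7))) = {-39/7, 2/7}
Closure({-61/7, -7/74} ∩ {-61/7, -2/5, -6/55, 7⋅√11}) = {-61/7}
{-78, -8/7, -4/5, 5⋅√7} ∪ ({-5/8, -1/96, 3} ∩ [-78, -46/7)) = {-78, -8/7, -4/5, 5⋅√7}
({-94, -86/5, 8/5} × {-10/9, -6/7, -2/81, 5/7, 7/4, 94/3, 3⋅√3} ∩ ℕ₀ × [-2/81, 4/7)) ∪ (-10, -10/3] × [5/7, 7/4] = (-10, -10/3] × [5/7, 7/4]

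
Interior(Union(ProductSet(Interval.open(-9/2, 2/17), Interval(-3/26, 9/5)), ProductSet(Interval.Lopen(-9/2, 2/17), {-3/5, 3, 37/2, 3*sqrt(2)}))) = ProductSet(Interval.open(-9/2, 2/17), Interval.open(-3/26, 9/5))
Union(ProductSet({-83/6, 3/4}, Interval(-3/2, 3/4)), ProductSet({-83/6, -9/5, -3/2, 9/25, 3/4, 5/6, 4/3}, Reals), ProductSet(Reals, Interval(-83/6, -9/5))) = Union(ProductSet({-83/6, -9/5, -3/2, 9/25, 3/4, 5/6, 4/3}, Reals), ProductSet(Reals, Interval(-83/6, -9/5)))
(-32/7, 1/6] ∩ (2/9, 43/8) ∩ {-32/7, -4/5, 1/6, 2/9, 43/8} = ∅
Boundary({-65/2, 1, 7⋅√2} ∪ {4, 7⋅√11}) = {-65/2, 1, 4, 7⋅√11, 7⋅√2}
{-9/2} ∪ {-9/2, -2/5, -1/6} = {-9/2, -2/5, -1/6}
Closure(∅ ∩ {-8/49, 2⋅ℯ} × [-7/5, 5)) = ∅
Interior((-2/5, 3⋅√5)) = (-2/5, 3⋅√5)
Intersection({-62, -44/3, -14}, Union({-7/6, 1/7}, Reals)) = {-62, -44/3, -14}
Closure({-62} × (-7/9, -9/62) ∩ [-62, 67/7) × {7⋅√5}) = ∅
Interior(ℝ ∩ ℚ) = ∅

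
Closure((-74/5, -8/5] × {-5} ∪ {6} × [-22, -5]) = ({6} × [-22, -5]) ∪ ([-74/5, -8/5] × {-5})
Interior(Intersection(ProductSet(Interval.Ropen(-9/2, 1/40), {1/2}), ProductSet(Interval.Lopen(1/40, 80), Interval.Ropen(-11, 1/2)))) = EmptySet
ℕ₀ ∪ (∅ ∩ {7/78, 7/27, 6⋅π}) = ℕ₀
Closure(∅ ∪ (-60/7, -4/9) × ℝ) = [-60/7, -4/9] × ℝ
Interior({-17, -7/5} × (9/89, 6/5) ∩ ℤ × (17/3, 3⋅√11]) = ∅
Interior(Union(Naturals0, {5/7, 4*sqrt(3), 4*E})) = EmptySet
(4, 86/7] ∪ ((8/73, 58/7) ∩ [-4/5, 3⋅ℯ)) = (8/73, 86/7]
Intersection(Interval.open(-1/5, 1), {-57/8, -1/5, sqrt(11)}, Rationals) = EmptySet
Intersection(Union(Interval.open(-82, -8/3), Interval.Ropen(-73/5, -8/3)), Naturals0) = EmptySet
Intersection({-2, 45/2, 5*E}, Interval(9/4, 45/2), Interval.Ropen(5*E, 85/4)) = {5*E}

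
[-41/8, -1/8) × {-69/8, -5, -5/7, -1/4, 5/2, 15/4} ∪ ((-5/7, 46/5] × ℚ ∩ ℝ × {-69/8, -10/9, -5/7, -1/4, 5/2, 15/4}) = ([-41/8, -1/8) × {-69/8, -5, -5/7, -1/4, 5/2, 15/4}) ∪ ((-5/7, 46/5] × {-69/8, -10/9, -5/7, -1/4, 5/2, 15/4})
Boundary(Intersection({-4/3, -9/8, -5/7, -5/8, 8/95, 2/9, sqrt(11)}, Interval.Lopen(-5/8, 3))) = {8/95, 2/9}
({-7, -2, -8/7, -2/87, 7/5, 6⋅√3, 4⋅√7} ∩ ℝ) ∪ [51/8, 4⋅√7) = {-7, -2, -8/7, -2/87, 7/5} ∪ [51/8, 4⋅√7]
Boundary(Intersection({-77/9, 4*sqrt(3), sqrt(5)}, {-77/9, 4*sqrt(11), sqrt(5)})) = {-77/9, sqrt(5)}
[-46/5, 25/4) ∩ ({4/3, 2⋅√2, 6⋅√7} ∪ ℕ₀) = {0, 1, …, 6} ∪ {4/3, 2⋅√2}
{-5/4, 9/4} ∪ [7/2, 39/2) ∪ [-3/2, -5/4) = [-3/2, -5/4] ∪ {9/4} ∪ [7/2, 39/2)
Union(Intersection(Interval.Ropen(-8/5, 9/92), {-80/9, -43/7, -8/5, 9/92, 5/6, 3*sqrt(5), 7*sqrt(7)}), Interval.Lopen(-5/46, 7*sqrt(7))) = Union({-8/5}, Interval.Lopen(-5/46, 7*sqrt(7)))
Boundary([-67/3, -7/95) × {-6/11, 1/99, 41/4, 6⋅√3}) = [-67/3, -7/95] × {-6/11, 1/99, 41/4, 6⋅√3}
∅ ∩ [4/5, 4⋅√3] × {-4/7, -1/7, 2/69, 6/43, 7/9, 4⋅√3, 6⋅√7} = ∅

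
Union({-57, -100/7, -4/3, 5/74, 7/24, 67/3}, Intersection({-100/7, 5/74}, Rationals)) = {-57, -100/7, -4/3, 5/74, 7/24, 67/3}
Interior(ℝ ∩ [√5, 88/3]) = (√5, 88/3)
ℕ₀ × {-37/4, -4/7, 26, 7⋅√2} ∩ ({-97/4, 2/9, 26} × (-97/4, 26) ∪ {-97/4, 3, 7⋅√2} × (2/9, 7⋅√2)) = {26} × {-37/4, -4/7, 7⋅√2}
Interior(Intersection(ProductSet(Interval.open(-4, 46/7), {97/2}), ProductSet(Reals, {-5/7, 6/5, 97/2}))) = EmptySet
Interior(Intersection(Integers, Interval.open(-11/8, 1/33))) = EmptySet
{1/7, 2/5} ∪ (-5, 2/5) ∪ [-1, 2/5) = (-5, 2/5]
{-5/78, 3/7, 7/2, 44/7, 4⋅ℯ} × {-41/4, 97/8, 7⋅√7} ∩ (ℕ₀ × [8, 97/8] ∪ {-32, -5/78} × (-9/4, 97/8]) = {-5/78} × {97/8}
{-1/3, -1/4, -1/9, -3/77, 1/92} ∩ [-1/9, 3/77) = {-1/9, -3/77, 1/92}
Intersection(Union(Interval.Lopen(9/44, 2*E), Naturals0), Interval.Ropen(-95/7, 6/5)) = Union(Interval.open(9/44, 6/5), Range(0, 2, 1))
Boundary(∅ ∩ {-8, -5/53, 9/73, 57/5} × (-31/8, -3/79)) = ∅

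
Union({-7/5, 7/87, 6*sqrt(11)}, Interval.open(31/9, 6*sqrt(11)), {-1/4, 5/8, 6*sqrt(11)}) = Union({-7/5, -1/4, 7/87, 5/8}, Interval.Lopen(31/9, 6*sqrt(11)))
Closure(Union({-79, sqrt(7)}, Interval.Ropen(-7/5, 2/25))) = Union({-79, sqrt(7)}, Interval(-7/5, 2/25))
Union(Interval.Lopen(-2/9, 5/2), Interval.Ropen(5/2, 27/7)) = Interval.open(-2/9, 27/7)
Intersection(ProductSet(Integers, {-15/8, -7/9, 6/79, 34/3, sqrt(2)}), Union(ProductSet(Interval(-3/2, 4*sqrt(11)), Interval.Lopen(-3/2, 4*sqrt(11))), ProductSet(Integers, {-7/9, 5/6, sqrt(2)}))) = Union(ProductSet(Integers, {-7/9, sqrt(2)}), ProductSet(Range(-1, 14, 1), {-7/9, 6/79, 34/3, sqrt(2)}))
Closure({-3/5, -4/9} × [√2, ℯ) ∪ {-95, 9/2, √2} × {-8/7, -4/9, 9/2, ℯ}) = ({-3/5, -4/9} × [√2, ℯ]) ∪ ({-95, 9/2, √2} × {-8/7, -4/9, 9/2, ℯ})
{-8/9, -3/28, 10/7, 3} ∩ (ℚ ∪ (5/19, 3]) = {-8/9, -3/28, 10/7, 3}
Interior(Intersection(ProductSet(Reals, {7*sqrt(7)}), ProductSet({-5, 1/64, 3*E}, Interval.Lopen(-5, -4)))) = EmptySet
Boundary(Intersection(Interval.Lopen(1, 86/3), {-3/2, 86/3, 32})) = {86/3}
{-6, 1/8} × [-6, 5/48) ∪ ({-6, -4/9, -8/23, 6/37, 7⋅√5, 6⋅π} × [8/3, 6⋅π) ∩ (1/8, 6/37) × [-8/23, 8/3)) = {-6, 1/8} × [-6, 5/48)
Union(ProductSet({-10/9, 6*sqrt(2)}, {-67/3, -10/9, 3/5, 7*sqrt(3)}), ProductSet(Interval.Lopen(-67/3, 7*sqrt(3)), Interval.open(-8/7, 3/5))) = Union(ProductSet({-10/9, 6*sqrt(2)}, {-67/3, -10/9, 3/5, 7*sqrt(3)}), ProductSet(Interval.Lopen(-67/3, 7*sqrt(3)), Interval.open(-8/7, 3/5)))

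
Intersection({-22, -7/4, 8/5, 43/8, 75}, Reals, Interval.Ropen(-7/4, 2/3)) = {-7/4}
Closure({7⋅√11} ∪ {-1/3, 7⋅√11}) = {-1/3, 7⋅√11}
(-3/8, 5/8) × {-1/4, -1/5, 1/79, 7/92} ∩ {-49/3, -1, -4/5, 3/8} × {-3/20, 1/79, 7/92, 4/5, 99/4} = {3/8} × {1/79, 7/92}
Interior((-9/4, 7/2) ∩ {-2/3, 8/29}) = ∅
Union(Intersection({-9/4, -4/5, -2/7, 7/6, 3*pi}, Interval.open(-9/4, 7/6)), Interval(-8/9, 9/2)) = Interval(-8/9, 9/2)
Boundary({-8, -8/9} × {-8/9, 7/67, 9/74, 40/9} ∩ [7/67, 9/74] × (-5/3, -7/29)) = ∅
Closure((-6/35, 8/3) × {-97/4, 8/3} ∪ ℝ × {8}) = (ℝ × {8}) ∪ ([-6/35, 8/3] × {-97/4, 8/3})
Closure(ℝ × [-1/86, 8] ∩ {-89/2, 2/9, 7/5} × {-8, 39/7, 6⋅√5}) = {-89/2, 2/9, 7/5} × {39/7}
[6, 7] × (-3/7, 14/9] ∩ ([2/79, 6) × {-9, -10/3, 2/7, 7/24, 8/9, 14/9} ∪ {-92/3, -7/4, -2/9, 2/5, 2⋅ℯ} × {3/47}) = ∅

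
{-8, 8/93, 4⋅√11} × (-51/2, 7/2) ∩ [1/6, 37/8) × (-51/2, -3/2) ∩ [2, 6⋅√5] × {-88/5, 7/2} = ∅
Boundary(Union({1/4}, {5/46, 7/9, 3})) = {5/46, 1/4, 7/9, 3}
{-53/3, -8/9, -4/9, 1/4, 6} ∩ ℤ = {6}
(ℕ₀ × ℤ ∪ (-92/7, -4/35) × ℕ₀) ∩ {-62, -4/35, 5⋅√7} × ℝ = ∅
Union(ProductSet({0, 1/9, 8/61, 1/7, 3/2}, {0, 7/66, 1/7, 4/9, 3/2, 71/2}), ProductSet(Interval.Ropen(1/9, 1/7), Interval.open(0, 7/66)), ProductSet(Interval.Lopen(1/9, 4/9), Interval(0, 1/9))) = Union(ProductSet({0, 1/9, 8/61, 1/7, 3/2}, {0, 7/66, 1/7, 4/9, 3/2, 71/2}), ProductSet(Interval.Ropen(1/9, 1/7), Interval.open(0, 7/66)), ProductSet(Interval.Lopen(1/9, 4/9), Interval(0, 1/9)))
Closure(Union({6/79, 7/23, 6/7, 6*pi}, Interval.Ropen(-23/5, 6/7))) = Union({6*pi}, Interval(-23/5, 6/7))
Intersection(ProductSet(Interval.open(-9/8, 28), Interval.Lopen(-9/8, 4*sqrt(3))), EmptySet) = EmptySet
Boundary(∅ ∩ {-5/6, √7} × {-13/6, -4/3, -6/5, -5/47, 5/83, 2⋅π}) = ∅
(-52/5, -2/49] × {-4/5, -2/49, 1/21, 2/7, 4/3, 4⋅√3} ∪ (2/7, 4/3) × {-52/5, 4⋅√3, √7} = ((2/7, 4/3) × {-52/5, 4⋅√3, √7}) ∪ ((-52/5, -2/49] × {-4/5, -2/49, 1/21, 2/7, 4/3, 4⋅√3})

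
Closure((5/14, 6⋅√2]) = [5/14, 6⋅√2]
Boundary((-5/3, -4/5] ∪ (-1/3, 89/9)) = {-5/3, -4/5, -1/3, 89/9}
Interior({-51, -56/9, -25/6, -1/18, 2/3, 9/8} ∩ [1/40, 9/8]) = ∅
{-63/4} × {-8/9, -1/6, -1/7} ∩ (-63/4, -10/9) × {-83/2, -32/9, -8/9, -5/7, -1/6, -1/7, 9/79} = ∅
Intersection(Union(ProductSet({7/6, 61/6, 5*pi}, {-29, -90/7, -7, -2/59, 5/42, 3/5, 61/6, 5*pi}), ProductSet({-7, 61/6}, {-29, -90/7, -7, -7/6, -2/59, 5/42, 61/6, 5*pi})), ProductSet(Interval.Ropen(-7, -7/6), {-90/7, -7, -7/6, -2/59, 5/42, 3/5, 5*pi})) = ProductSet({-7}, {-90/7, -7, -7/6, -2/59, 5/42, 5*pi})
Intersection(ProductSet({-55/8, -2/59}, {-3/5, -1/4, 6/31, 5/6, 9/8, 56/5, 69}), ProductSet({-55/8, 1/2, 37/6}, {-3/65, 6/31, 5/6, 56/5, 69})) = ProductSet({-55/8}, {6/31, 5/6, 56/5, 69})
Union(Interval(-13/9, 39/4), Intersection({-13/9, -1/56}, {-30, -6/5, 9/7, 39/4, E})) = Interval(-13/9, 39/4)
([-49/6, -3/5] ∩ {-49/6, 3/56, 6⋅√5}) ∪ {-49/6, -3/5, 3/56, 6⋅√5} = {-49/6, -3/5, 3/56, 6⋅√5}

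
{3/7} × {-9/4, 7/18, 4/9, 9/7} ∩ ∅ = ∅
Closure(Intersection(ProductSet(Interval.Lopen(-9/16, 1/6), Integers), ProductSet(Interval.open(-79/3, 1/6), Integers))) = ProductSet(Interval(-9/16, 1/6), Integers)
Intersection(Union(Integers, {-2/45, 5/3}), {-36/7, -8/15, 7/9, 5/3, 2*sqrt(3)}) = {5/3}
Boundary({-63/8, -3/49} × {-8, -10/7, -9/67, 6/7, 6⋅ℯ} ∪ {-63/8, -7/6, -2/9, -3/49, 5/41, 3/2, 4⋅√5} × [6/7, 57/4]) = ({-63/8, -3/49} × {-8, -10/7, -9/67, 6/7, 6⋅ℯ}) ∪ ({-63/8, -7/6, -2/9, -3/49, 5/41, 3/2, 4⋅√5} × [6/7, 57/4])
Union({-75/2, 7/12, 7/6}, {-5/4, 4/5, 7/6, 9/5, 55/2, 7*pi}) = {-75/2, -5/4, 7/12, 4/5, 7/6, 9/5, 55/2, 7*pi}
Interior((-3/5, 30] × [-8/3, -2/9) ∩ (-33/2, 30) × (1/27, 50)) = ∅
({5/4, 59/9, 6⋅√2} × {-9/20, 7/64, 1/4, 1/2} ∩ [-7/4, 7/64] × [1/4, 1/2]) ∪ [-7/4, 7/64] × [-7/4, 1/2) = [-7/4, 7/64] × [-7/4, 1/2)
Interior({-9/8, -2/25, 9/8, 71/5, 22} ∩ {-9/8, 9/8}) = ∅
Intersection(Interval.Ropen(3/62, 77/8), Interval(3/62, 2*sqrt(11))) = Interval(3/62, 2*sqrt(11))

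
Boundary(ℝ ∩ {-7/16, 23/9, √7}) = {-7/16, 23/9, √7}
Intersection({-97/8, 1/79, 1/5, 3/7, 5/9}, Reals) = {-97/8, 1/79, 1/5, 3/7, 5/9}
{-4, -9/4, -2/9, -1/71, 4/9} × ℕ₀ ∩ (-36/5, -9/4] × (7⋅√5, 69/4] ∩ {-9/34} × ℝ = ∅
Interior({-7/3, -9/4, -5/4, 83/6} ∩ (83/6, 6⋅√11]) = ∅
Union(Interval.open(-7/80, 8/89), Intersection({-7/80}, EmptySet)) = Interval.open(-7/80, 8/89)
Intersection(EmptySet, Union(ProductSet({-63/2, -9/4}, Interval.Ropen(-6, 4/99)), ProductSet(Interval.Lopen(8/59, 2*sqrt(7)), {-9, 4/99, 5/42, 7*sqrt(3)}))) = EmptySet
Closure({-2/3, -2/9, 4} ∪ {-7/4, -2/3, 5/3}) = {-7/4, -2/3, -2/9, 5/3, 4}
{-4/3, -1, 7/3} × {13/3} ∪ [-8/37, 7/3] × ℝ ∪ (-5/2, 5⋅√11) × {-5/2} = ({-4/3, -1, 7/3} × {13/3}) ∪ ([-8/37, 7/3] × ℝ) ∪ ((-5/2, 5⋅√11) × {-5/2})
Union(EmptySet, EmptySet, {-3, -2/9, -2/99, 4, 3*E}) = {-3, -2/9, -2/99, 4, 3*E}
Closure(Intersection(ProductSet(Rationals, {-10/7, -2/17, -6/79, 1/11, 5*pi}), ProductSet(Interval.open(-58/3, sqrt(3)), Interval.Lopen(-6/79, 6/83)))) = EmptySet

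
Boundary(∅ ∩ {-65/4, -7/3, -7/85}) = ∅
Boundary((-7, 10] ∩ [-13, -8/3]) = {-7, -8/3}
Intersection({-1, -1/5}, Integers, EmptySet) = EmptySet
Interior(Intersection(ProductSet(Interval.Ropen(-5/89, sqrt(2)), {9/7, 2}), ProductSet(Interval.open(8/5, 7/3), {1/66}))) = EmptySet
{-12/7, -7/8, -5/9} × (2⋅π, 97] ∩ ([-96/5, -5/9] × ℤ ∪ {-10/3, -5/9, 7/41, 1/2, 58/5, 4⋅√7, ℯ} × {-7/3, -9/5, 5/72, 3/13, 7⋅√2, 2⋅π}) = ({-5/9} × {7⋅√2}) ∪ ({-12/7, -7/8, -5/9} × {7, 8, …, 97})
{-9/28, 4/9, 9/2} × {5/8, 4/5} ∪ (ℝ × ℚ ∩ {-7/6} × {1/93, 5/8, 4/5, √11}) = ({-7/6} × {1/93, 5/8, 4/5}) ∪ ({-9/28, 4/9, 9/2} × {5/8, 4/5})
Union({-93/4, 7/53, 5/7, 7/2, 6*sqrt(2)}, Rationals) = Union({6*sqrt(2)}, Rationals)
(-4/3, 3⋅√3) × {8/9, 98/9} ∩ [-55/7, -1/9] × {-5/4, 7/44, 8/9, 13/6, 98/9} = (-4/3, -1/9] × {8/9, 98/9}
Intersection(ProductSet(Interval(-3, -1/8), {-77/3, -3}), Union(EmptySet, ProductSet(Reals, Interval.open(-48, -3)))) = ProductSet(Interval(-3, -1/8), {-77/3})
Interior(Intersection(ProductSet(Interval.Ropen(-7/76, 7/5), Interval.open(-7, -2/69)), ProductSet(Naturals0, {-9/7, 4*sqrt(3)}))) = EmptySet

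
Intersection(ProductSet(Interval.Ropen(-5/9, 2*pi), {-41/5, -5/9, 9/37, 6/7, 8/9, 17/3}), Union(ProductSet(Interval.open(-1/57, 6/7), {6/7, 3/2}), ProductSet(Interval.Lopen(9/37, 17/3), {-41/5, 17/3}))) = Union(ProductSet(Interval.open(-1/57, 6/7), {6/7}), ProductSet(Interval.Lopen(9/37, 17/3), {-41/5, 17/3}))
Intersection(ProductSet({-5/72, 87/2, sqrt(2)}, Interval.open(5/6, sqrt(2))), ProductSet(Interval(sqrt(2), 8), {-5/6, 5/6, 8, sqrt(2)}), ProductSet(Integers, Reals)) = EmptySet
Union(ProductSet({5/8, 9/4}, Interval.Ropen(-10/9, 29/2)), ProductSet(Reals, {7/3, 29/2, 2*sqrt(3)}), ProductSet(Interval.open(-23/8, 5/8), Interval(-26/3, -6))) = Union(ProductSet({5/8, 9/4}, Interval.Ropen(-10/9, 29/2)), ProductSet(Interval.open(-23/8, 5/8), Interval(-26/3, -6)), ProductSet(Reals, {7/3, 29/2, 2*sqrt(3)}))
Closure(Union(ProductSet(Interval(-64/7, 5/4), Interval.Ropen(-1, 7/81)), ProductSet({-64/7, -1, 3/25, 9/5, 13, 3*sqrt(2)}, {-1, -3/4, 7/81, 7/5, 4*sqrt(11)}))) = Union(ProductSet({-64/7, -1, 3/25, 9/5, 13, 3*sqrt(2)}, {-1, -3/4, 7/81, 7/5, 4*sqrt(11)}), ProductSet(Interval(-64/7, 5/4), Interval(-1, 7/81)))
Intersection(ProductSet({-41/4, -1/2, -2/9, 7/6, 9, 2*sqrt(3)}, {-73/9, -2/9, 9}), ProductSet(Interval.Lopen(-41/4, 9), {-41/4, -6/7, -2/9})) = ProductSet({-1/2, -2/9, 7/6, 9, 2*sqrt(3)}, {-2/9})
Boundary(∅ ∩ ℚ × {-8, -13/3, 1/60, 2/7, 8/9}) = ∅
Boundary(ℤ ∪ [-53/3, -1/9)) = {-53/3, -1/9} ∪ (ℤ \ (-53/3, -1/9))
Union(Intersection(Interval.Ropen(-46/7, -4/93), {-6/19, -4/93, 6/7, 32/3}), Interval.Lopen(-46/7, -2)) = Union({-6/19}, Interval.Lopen(-46/7, -2))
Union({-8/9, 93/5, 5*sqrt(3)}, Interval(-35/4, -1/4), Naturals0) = Union({93/5, 5*sqrt(3)}, Interval(-35/4, -1/4), Naturals0)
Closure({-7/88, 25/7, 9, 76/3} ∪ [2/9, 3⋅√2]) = {-7/88, 9, 76/3} ∪ [2/9, 3⋅√2]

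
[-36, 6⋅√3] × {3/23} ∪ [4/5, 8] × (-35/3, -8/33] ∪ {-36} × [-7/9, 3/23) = ({-36} × [-7/9, 3/23)) ∪ ([4/5, 8] × (-35/3, -8/33]) ∪ ([-36, 6⋅√3] × {3/23})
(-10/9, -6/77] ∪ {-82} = {-82} ∪ (-10/9, -6/77]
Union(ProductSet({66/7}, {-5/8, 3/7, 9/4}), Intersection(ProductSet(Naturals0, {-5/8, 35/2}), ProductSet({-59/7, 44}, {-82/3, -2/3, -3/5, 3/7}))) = ProductSet({66/7}, {-5/8, 3/7, 9/4})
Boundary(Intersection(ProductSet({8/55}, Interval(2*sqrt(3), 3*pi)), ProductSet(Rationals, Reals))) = ProductSet({8/55}, Interval(2*sqrt(3), 3*pi))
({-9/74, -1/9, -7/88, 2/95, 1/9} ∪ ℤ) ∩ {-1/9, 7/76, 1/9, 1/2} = {-1/9, 1/9}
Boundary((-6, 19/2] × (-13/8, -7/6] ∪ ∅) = ({-6, 19/2} × [-13/8, -7/6]) ∪ ([-6, 19/2] × {-13/8, -7/6})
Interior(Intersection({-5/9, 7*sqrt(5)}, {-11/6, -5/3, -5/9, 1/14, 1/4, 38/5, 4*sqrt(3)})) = EmptySet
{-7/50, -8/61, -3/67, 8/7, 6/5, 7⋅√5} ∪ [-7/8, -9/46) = [-7/8, -9/46) ∪ {-7/50, -8/61, -3/67, 8/7, 6/5, 7⋅√5}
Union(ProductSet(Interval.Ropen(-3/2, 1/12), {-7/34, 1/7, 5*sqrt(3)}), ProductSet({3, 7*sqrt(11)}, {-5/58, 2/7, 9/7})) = Union(ProductSet({3, 7*sqrt(11)}, {-5/58, 2/7, 9/7}), ProductSet(Interval.Ropen(-3/2, 1/12), {-7/34, 1/7, 5*sqrt(3)}))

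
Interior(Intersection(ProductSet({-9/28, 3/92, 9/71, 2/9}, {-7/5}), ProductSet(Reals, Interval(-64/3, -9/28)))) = EmptySet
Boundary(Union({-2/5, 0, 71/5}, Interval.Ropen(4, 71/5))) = {-2/5, 0, 4, 71/5}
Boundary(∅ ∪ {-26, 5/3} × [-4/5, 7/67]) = {-26, 5/3} × [-4/5, 7/67]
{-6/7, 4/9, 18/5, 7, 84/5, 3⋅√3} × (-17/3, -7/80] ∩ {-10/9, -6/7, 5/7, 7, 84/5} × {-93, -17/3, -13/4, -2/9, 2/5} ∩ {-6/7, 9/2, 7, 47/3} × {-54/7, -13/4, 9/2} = {-6/7, 7} × {-13/4}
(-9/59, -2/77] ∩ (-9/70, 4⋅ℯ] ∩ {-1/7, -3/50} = {-3/50}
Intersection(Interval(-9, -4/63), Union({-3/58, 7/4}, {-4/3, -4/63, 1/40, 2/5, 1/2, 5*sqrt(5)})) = {-4/3, -4/63}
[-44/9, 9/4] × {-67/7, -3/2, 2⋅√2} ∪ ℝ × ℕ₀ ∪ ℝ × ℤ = (ℝ × ℤ) ∪ ([-44/9, 9/4] × {-67/7, -3/2, 2⋅√2})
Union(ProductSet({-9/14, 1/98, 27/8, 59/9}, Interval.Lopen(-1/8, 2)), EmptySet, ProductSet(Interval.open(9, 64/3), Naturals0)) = Union(ProductSet({-9/14, 1/98, 27/8, 59/9}, Interval.Lopen(-1/8, 2)), ProductSet(Interval.open(9, 64/3), Naturals0))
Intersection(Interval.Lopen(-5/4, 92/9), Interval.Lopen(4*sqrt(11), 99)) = EmptySet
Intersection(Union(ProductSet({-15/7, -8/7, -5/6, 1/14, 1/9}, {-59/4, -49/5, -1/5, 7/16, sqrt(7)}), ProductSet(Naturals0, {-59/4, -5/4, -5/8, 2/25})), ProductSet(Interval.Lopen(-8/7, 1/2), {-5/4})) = ProductSet(Range(0, 1, 1), {-5/4})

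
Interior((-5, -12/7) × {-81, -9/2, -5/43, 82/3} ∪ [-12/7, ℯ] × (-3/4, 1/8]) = (-12/7, ℯ) × (-3/4, 1/8)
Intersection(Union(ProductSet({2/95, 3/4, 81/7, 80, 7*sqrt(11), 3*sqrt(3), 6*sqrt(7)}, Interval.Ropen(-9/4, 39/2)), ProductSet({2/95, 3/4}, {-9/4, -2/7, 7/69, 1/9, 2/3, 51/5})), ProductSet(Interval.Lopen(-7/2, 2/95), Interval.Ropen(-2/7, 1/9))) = ProductSet({2/95}, Interval.Ropen(-2/7, 1/9))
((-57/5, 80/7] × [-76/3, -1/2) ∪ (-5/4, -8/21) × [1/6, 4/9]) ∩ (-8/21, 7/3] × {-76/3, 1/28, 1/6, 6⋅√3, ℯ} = (-8/21, 7/3] × {-76/3}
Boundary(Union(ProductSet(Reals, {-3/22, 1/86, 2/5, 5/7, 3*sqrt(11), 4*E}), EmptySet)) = ProductSet(Reals, {-3/22, 1/86, 2/5, 5/7, 3*sqrt(11), 4*E})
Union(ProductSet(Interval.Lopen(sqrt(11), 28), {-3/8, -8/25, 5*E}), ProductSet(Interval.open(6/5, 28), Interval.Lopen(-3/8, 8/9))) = Union(ProductSet(Interval.open(6/5, 28), Interval.Lopen(-3/8, 8/9)), ProductSet(Interval.Lopen(sqrt(11), 28), {-3/8, -8/25, 5*E}))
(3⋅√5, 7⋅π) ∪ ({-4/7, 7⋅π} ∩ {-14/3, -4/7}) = {-4/7} ∪ (3⋅√5, 7⋅π)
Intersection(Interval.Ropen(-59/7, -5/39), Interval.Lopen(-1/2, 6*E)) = Interval.open(-1/2, -5/39)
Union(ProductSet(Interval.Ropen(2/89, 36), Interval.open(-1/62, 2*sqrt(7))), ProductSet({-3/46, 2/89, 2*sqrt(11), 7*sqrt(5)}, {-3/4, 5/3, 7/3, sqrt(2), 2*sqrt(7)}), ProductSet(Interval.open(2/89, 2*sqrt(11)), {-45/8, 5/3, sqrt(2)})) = Union(ProductSet({-3/46, 2/89, 2*sqrt(11), 7*sqrt(5)}, {-3/4, 5/3, 7/3, sqrt(2), 2*sqrt(7)}), ProductSet(Interval.Ropen(2/89, 36), Interval.open(-1/62, 2*sqrt(7))), ProductSet(Interval.open(2/89, 2*sqrt(11)), {-45/8, 5/3, sqrt(2)}))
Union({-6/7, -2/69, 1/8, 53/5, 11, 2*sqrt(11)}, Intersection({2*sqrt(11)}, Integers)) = {-6/7, -2/69, 1/8, 53/5, 11, 2*sqrt(11)}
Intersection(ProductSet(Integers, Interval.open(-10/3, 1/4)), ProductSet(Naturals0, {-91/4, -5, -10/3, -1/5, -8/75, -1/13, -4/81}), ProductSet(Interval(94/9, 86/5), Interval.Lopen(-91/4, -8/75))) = ProductSet(Range(11, 18, 1), {-1/5, -8/75})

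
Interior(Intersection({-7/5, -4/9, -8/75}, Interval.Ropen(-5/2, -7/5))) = EmptySet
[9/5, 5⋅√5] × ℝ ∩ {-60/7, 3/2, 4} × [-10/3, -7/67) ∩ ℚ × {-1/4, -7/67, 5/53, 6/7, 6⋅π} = {4} × {-1/4}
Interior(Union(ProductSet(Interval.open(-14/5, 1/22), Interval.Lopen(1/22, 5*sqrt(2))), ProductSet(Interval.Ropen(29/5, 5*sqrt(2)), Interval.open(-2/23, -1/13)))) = Union(ProductSet(Interval.open(-14/5, 1/22), Interval.open(1/22, 5*sqrt(2))), ProductSet(Interval.open(29/5, 5*sqrt(2)), Interval.open(-2/23, -1/13)))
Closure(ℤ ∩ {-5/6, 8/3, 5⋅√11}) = ∅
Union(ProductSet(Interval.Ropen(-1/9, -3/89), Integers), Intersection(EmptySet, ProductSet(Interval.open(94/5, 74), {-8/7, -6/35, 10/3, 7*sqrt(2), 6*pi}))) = ProductSet(Interval.Ropen(-1/9, -3/89), Integers)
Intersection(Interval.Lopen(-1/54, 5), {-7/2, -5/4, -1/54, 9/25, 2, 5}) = {9/25, 2, 5}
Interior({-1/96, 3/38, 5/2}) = ∅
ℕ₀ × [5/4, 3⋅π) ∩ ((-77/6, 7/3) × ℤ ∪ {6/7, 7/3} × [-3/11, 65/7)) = {0, 1, 2} × {2, 3, …, 9}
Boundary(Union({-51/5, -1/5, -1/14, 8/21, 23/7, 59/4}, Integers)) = Union({-51/5, -1/5, -1/14, 8/21, 23/7, 59/4}, Integers)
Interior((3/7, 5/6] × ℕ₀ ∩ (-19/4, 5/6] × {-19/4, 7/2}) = ∅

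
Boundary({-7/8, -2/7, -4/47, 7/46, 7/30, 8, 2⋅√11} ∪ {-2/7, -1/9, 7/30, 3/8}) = {-7/8, -2/7, -1/9, -4/47, 7/46, 7/30, 3/8, 8, 2⋅√11}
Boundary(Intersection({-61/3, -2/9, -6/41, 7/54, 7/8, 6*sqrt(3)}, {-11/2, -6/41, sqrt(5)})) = {-6/41}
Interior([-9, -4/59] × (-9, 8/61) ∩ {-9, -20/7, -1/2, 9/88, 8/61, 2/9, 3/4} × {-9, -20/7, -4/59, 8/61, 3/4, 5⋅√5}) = ∅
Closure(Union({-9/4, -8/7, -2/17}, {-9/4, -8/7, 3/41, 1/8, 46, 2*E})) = {-9/4, -8/7, -2/17, 3/41, 1/8, 46, 2*E}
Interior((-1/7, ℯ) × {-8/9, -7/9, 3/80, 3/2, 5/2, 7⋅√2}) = ∅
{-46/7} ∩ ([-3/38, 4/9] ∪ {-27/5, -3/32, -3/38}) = ∅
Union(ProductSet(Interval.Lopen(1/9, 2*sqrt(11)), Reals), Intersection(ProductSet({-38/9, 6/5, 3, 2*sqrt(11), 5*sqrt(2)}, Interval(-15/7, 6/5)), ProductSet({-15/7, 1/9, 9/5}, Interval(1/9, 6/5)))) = ProductSet(Interval.Lopen(1/9, 2*sqrt(11)), Reals)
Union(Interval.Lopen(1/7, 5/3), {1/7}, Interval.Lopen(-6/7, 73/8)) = Interval.Lopen(-6/7, 73/8)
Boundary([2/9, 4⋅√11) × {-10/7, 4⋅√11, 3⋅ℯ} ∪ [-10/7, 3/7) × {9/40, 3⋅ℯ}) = ([-10/7, 3/7] × {9/40, 3⋅ℯ}) ∪ ([2/9, 4⋅√11] × {-10/7, 4⋅√11, 3⋅ℯ})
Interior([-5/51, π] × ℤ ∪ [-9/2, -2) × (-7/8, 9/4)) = (-9/2, -2) × ((-7/8, 9/4) ∪ ((-7/8, 9/4) \ ℤ))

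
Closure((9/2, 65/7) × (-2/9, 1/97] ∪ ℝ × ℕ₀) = ((-∞, ∞) × ℕ₀) ∪ ({9/2, 65/7} × [-2/9, 1/97]) ∪ ([9/2, 65/7] × {-2/9, 1/97}) ∪ ((9/2, 65/7) × (-2/9, 1/97])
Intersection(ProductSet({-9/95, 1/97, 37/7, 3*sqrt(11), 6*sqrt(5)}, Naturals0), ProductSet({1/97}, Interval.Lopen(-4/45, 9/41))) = ProductSet({1/97}, Range(0, 1, 1))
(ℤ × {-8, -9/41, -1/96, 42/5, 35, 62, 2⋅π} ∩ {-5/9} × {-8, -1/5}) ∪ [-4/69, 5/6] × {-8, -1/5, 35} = [-4/69, 5/6] × {-8, -1/5, 35}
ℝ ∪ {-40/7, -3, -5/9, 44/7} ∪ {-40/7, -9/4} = ℝ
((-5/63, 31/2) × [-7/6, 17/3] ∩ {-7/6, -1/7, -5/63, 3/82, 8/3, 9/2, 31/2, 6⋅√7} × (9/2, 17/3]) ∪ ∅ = {3/82, 8/3, 9/2} × (9/2, 17/3]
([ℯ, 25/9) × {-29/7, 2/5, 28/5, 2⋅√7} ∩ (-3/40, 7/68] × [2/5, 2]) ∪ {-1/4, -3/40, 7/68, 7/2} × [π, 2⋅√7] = {-1/4, -3/40, 7/68, 7/2} × [π, 2⋅√7]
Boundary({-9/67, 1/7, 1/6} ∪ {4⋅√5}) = {-9/67, 1/7, 1/6, 4⋅√5}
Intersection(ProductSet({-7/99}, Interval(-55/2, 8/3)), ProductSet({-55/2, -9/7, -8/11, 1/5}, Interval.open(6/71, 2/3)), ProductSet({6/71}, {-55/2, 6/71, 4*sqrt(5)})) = EmptySet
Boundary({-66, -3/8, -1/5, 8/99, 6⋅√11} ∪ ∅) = {-66, -3/8, -1/5, 8/99, 6⋅√11}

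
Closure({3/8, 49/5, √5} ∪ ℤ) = ℤ ∪ {3/8, 49/5, √5}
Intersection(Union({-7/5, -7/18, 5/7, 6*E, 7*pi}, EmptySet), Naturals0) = EmptySet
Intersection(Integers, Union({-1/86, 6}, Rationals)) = Integers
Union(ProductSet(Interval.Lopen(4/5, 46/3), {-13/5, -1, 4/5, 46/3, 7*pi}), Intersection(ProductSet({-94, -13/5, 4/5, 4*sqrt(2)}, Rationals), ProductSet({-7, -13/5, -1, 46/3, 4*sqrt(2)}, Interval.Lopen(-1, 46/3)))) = Union(ProductSet({-13/5, 4*sqrt(2)}, Intersection(Interval.Lopen(-1, 46/3), Rationals)), ProductSet(Interval.Lopen(4/5, 46/3), {-13/5, -1, 4/5, 46/3, 7*pi}))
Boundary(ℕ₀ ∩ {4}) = {4}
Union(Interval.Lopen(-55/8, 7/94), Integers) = Union(Integers, Interval.Lopen(-55/8, 7/94))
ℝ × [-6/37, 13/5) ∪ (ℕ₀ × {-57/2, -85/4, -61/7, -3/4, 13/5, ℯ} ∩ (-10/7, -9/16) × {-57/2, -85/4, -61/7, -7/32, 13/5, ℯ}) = ℝ × [-6/37, 13/5)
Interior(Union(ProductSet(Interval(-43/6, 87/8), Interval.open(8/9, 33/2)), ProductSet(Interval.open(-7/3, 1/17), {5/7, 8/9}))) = ProductSet(Interval.open(-43/6, 87/8), Interval.open(8/9, 33/2))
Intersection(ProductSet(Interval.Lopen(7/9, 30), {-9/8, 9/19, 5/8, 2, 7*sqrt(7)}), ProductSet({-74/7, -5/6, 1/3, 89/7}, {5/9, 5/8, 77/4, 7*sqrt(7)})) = ProductSet({89/7}, {5/8, 7*sqrt(7)})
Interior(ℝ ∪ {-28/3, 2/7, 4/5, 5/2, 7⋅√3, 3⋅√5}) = ℝ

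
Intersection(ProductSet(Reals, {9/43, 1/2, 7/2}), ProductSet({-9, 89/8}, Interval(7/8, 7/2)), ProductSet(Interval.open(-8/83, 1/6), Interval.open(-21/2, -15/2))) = EmptySet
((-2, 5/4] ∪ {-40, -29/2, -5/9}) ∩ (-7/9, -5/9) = (-7/9, -5/9)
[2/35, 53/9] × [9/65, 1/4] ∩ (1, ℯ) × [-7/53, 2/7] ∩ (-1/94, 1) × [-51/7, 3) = ∅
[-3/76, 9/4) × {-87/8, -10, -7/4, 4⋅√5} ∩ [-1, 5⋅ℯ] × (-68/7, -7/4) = ∅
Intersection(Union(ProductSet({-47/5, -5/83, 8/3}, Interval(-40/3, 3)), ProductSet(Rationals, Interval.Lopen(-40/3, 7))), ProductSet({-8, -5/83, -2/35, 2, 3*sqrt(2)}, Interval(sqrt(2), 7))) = ProductSet({-8, -5/83, -2/35, 2}, Interval(sqrt(2), 7))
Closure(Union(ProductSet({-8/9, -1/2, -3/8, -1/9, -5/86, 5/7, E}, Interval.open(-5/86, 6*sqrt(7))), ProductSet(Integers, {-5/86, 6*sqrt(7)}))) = Union(ProductSet({-8/9, -1/2, -3/8, -1/9, -5/86, 5/7, E}, Interval(-5/86, 6*sqrt(7))), ProductSet(Integers, {-5/86, 6*sqrt(7)}))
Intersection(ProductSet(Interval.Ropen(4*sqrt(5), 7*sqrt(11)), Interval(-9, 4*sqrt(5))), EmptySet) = EmptySet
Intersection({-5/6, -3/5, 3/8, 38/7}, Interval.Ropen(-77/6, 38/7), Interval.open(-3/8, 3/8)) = EmptySet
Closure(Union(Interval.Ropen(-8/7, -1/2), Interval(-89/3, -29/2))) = Union(Interval(-89/3, -29/2), Interval(-8/7, -1/2))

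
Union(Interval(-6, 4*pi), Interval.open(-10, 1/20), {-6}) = Interval.Lopen(-10, 4*pi)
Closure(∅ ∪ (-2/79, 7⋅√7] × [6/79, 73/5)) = ({-2/79, 7⋅√7} × [6/79, 73/5]) ∪ ([-2/79, 7⋅√7] × {6/79, 73/5}) ∪ ((-2/79, 7⋅√7] × [6/79, 73/5))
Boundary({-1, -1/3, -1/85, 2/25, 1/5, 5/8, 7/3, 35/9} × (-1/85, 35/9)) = {-1, -1/3, -1/85, 2/25, 1/5, 5/8, 7/3, 35/9} × [-1/85, 35/9]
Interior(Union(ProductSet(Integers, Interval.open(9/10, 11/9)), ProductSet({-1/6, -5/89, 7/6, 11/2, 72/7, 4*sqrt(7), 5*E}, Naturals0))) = EmptySet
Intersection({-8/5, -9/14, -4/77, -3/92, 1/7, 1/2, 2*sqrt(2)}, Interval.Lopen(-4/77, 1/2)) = {-3/92, 1/7, 1/2}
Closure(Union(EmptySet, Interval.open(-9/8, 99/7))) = Interval(-9/8, 99/7)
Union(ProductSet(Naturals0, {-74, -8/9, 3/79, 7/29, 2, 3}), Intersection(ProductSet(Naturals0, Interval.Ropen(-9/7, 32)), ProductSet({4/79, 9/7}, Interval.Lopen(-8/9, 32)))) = ProductSet(Naturals0, {-74, -8/9, 3/79, 7/29, 2, 3})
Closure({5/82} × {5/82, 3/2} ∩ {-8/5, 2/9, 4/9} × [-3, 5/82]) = ∅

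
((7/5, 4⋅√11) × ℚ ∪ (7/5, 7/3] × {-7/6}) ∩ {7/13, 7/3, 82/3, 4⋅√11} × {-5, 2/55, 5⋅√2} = {7/3} × {-5, 2/55}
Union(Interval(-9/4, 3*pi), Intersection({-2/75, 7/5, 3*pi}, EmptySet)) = Interval(-9/4, 3*pi)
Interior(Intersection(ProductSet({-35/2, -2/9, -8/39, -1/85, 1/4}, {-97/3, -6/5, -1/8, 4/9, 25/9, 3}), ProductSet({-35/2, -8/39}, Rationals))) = EmptySet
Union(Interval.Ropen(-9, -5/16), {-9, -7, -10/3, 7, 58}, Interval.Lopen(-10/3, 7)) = Union({58}, Interval(-9, 7))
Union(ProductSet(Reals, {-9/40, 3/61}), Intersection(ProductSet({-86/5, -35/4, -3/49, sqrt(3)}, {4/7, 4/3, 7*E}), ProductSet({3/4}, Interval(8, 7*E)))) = ProductSet(Reals, {-9/40, 3/61})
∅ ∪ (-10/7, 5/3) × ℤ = (-10/7, 5/3) × ℤ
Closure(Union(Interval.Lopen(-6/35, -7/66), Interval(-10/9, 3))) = Interval(-10/9, 3)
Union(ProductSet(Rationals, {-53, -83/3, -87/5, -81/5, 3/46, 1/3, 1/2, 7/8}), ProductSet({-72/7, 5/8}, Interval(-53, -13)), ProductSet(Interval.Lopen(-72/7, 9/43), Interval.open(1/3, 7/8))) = Union(ProductSet({-72/7, 5/8}, Interval(-53, -13)), ProductSet(Interval.Lopen(-72/7, 9/43), Interval.open(1/3, 7/8)), ProductSet(Rationals, {-53, -83/3, -87/5, -81/5, 3/46, 1/3, 1/2, 7/8}))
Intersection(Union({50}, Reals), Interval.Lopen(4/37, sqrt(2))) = Interval.Lopen(4/37, sqrt(2))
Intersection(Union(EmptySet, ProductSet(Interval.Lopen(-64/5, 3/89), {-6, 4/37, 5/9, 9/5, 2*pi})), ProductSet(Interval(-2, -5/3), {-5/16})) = EmptySet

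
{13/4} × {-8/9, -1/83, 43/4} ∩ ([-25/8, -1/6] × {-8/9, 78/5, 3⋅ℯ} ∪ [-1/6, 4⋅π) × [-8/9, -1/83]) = {13/4} × {-8/9, -1/83}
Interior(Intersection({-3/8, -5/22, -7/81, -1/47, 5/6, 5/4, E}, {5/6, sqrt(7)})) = EmptySet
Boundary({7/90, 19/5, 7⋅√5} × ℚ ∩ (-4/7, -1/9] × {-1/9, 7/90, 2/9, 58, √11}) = ∅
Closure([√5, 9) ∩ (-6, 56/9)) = [√5, 56/9]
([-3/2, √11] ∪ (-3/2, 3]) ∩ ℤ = {-1, 0, …, 3}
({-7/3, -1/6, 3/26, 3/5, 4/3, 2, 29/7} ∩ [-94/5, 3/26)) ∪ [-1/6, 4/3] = {-7/3} ∪ [-1/6, 4/3]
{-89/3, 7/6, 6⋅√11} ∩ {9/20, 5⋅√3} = ∅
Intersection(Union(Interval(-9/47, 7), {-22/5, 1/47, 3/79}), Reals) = Union({-22/5}, Interval(-9/47, 7))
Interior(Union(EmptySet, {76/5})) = EmptySet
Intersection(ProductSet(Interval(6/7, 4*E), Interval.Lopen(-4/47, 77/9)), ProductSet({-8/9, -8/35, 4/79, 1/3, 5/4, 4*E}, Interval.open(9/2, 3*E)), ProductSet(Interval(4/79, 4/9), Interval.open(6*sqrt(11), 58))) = EmptySet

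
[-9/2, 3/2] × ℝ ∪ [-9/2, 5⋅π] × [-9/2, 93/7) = ([-9/2, 3/2] × ℝ) ∪ ([-9/2, 5⋅π] × [-9/2, 93/7))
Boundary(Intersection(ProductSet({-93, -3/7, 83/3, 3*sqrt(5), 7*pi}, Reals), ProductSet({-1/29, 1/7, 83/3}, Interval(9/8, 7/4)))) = ProductSet({83/3}, Interval(9/8, 7/4))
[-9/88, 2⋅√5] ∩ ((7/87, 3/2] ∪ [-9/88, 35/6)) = [-9/88, 2⋅√5]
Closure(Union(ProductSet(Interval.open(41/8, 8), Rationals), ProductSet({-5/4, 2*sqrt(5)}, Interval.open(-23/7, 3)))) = Union(ProductSet({-5/4, 2*sqrt(5)}, Interval(-23/7, 3)), ProductSet(Interval(41/8, 8), Reals))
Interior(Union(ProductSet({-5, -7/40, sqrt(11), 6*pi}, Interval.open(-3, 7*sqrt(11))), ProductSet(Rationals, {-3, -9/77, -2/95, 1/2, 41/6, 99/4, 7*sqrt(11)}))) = EmptySet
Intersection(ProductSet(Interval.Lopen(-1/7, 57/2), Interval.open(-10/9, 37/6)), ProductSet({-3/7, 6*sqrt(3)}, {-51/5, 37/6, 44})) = EmptySet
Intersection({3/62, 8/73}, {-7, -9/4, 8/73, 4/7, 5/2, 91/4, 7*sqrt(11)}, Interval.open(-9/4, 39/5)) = {8/73}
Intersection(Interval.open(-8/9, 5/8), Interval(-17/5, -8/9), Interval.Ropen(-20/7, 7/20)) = EmptySet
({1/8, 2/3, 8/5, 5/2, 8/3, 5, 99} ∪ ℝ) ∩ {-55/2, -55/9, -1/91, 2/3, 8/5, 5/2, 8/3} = {-55/2, -55/9, -1/91, 2/3, 8/5, 5/2, 8/3}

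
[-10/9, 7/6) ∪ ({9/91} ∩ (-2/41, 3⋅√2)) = [-10/9, 7/6)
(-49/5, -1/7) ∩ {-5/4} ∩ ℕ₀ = ∅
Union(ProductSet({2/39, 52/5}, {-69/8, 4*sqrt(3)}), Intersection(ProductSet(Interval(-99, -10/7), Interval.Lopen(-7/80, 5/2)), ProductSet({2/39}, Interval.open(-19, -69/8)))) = ProductSet({2/39, 52/5}, {-69/8, 4*sqrt(3)})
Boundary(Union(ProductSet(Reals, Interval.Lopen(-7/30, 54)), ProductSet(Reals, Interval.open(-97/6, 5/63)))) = ProductSet(Reals, {-97/6, 54})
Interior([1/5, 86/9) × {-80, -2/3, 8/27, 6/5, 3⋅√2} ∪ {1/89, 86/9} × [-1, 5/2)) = ∅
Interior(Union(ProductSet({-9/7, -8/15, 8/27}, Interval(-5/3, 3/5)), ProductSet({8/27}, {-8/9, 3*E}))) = EmptySet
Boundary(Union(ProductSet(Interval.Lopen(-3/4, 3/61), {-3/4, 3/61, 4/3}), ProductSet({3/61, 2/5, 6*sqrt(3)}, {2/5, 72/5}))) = Union(ProductSet({3/61, 2/5, 6*sqrt(3)}, {2/5, 72/5}), ProductSet(Interval(-3/4, 3/61), {-3/4, 3/61, 4/3}))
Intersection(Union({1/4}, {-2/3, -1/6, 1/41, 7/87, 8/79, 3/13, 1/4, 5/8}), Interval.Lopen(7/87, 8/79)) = {8/79}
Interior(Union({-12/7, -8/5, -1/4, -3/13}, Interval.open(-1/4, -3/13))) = Interval.open(-1/4, -3/13)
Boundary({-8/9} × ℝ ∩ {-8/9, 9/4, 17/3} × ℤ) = {-8/9} × ℤ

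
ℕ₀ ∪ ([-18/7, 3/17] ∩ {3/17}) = ℕ₀ ∪ {3/17}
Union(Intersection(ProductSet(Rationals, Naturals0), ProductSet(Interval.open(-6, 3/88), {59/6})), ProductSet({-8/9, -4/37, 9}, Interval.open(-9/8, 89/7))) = ProductSet({-8/9, -4/37, 9}, Interval.open(-9/8, 89/7))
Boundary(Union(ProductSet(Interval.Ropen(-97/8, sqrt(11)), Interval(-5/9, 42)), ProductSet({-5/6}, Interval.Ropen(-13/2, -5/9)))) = Union(ProductSet({-5/6}, Interval(-13/2, -5/9)), ProductSet({-97/8, sqrt(11)}, Interval(-5/9, 42)), ProductSet(Interval(-97/8, sqrt(11)), {-5/9, 42}))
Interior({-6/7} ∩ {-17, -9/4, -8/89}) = ∅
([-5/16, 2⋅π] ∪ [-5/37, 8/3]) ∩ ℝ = [-5/16, 2⋅π]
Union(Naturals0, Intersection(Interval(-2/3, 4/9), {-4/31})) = Union({-4/31}, Naturals0)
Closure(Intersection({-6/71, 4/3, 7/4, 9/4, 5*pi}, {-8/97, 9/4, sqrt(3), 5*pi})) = {9/4, 5*pi}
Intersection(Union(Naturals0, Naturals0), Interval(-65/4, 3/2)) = Range(0, 2, 1)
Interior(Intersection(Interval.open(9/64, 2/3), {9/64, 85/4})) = EmptySet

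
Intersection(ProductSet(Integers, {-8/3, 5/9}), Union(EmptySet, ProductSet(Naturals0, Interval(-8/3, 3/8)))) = ProductSet(Naturals0, {-8/3})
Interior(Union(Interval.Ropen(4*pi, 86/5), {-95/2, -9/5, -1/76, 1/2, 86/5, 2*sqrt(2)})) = Interval.open(4*pi, 86/5)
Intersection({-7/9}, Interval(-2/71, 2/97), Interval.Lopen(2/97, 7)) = EmptySet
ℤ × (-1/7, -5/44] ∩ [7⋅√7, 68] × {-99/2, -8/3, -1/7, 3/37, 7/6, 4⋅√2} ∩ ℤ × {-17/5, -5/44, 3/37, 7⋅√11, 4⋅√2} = ∅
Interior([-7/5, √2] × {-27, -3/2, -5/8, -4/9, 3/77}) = ∅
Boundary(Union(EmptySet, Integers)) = Integers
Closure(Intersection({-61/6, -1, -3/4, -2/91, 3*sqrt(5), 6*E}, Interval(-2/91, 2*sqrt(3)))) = {-2/91}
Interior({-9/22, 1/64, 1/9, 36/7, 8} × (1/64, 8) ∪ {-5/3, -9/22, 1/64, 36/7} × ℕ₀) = ∅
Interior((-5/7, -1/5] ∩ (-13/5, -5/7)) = ∅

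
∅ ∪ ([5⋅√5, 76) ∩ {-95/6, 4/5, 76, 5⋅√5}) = {5⋅√5}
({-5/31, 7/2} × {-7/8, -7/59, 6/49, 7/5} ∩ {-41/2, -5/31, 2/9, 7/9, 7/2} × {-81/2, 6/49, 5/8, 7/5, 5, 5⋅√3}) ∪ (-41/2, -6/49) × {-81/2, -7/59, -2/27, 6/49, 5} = ({-5/31, 7/2} × {6/49, 7/5}) ∪ ((-41/2, -6/49) × {-81/2, -7/59, -2/27, 6/49, 5})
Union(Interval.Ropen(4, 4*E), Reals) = Interval(-oo, oo)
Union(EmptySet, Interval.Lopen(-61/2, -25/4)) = Interval.Lopen(-61/2, -25/4)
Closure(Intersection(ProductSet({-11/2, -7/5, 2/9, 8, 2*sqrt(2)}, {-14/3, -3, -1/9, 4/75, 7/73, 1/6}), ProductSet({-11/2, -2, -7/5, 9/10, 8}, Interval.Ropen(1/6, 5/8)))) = ProductSet({-11/2, -7/5, 8}, {1/6})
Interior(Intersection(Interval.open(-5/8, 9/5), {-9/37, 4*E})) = EmptySet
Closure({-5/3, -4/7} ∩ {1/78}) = ∅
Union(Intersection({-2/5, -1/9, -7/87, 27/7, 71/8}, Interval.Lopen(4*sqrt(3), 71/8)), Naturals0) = Union({71/8}, Naturals0)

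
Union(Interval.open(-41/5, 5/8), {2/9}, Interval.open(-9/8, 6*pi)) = Interval.open(-41/5, 6*pi)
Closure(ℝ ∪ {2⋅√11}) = ℝ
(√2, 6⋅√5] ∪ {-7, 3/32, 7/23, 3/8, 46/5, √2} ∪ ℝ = (-∞, ∞)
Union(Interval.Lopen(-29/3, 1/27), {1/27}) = Interval.Lopen(-29/3, 1/27)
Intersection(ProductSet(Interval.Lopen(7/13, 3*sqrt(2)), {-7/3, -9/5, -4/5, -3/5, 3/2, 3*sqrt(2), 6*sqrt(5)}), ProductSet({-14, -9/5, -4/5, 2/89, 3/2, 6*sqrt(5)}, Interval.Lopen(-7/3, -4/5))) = ProductSet({3/2}, {-9/5, -4/5})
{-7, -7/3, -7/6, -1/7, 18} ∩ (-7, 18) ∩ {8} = ∅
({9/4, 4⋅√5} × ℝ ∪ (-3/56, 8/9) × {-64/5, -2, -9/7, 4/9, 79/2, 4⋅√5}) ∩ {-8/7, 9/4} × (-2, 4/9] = {9/4} × (-2, 4/9]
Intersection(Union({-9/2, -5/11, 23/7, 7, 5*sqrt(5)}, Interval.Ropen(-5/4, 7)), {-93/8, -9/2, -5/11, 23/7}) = {-9/2, -5/11, 23/7}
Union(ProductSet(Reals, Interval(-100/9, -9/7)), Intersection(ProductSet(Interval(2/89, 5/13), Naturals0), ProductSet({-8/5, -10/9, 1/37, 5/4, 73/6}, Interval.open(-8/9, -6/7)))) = ProductSet(Reals, Interval(-100/9, -9/7))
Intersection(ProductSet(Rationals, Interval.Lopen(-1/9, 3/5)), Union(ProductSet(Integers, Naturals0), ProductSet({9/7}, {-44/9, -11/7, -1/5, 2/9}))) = Union(ProductSet({9/7}, {2/9}), ProductSet(Integers, Range(0, 1, 1)))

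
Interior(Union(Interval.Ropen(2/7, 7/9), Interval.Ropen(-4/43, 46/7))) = Interval.open(-4/43, 46/7)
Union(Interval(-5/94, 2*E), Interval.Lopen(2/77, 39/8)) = Interval(-5/94, 2*E)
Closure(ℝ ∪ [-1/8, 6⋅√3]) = (-∞, ∞)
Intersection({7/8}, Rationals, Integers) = EmptySet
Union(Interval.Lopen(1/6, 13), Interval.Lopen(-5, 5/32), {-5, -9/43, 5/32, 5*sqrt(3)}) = Union(Interval(-5, 5/32), Interval.Lopen(1/6, 13))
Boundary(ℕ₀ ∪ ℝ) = ∅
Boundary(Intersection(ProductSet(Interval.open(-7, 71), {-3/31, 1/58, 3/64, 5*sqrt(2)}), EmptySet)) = EmptySet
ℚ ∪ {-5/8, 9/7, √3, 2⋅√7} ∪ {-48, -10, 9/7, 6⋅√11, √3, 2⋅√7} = ℚ ∪ {6⋅√11, √3, 2⋅√7}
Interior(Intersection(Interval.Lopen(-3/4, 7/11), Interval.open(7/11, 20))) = EmptySet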